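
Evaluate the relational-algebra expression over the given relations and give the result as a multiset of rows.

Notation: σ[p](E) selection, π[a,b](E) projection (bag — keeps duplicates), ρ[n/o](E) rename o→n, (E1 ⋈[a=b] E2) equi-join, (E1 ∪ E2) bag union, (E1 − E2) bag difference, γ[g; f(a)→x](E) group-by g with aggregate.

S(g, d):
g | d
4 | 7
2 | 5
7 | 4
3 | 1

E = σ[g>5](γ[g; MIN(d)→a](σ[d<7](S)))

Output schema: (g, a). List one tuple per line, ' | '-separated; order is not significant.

Subexpression sizes:
  S → 4
  σ[d<7](S) → 3
  γ[g; MIN(d)→a](σ[d<7](S)) → 3
  σ[g>5](γ[g; MIN(d)→a](σ[d<7](S))) → 1

== RESULT ==
g | a
7 | 4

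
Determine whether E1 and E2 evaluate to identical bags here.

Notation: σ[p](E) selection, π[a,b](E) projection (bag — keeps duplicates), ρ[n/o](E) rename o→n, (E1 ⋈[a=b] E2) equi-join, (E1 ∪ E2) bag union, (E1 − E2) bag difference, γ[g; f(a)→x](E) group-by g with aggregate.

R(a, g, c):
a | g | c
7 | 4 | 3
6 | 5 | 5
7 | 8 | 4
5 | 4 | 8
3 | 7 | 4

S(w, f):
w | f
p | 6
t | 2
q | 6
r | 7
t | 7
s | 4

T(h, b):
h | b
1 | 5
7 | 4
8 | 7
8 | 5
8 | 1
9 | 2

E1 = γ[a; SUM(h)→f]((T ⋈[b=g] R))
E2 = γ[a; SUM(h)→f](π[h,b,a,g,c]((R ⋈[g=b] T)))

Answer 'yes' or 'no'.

E1 row counts bottom-up:
  T → 6
  R → 5
  (T ⋈[b=g] R) → 5
  γ[a; SUM(h)→f]((T ⋈[b=g] R)) → 4
E2 row counts bottom-up:
  R → 5
  T → 6
  (R ⋈[g=b] T) → 5
  π[h,b,a,g,c]((R ⋈[g=b] T)) → 5
  γ[a; SUM(h)→f](π[h,b,a,g,c]((R ⋈[g=b] T))) → 4

E1 and E2 produce the same multiset:
a | f
3 | 8
5 | 7
6 | 9
7 | 7

yes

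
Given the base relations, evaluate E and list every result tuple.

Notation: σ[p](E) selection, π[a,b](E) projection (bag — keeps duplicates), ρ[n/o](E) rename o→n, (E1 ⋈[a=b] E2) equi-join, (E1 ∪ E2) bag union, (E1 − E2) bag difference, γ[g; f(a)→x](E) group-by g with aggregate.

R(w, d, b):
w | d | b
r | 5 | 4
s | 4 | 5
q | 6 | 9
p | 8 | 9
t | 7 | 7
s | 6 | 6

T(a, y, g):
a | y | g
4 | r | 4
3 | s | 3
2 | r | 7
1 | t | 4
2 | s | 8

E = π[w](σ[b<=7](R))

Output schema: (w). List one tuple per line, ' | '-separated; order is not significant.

Row counts bottom-up:
  R → 6
  σ[b<=7](R) → 4
  π[w](σ[b<=7](R)) → 4

== RESULT ==
w
r
s
s
t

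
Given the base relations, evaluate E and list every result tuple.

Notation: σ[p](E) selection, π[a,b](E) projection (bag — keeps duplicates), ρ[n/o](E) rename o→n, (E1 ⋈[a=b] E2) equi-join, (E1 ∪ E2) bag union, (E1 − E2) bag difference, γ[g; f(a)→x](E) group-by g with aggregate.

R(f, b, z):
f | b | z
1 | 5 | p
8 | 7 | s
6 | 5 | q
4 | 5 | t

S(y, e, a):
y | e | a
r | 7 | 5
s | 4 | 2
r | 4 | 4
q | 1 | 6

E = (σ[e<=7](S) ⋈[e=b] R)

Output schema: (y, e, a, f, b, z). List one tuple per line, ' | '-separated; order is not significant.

Subexpression sizes:
  S → 4
  σ[e<=7](S) → 4
  R → 4
  (σ[e<=7](S) ⋈[e=b] R) → 1

== RESULT ==
y | e | a | f | b | z
r | 7 | 5 | 8 | 7 | s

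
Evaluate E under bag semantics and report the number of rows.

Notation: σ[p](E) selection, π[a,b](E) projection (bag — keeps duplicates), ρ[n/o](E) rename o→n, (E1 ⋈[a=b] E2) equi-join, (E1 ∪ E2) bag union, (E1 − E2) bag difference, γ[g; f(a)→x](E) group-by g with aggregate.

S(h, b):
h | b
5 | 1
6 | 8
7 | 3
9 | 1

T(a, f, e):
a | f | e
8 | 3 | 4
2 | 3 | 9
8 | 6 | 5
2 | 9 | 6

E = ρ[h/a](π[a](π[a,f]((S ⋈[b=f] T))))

Row counts bottom-up:
  S → 4
  T → 4
  (S ⋈[b=f] T) → 2
  π[a,f]((S ⋈[b=f] T)) → 2
  π[a](π[a,f]((S ⋈[b=f] T))) → 2
  ρ[h/a](π[a](π[a,f]((S ⋈[b=f] T)))) → 2

|E| = 2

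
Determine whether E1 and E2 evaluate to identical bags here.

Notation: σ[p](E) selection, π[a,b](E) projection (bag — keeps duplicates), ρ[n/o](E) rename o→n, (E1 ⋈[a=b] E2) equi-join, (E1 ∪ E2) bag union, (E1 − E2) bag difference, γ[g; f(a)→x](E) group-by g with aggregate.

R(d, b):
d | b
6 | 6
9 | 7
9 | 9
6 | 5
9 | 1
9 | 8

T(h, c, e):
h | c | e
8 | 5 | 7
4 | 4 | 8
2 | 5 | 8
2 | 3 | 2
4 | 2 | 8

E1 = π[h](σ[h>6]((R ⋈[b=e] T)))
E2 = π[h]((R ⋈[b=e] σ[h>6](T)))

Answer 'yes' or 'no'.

E1 stepwise |·|:
  R → 6
  T → 5
  (R ⋈[b=e] T) → 4
  σ[h>6]((R ⋈[b=e] T)) → 1
  π[h](σ[h>6]((R ⋈[b=e] T))) → 1
E2 stepwise |·|:
  R → 6
  T → 5
  σ[h>6](T) → 1
  (R ⋈[b=e] σ[h>6](T)) → 1
  π[h]((R ⋈[b=e] σ[h>6](T))) → 1

E1 and E2 produce the same multiset:
h
8

yes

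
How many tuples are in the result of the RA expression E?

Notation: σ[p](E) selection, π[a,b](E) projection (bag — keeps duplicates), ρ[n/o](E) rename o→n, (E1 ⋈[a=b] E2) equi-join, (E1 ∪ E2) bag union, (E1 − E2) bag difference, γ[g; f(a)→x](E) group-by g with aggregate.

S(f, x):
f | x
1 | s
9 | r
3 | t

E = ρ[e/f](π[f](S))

Per-node cardinality:
  S → 3
  π[f](S) → 3
  ρ[e/f](π[f](S)) → 3

|E| = 3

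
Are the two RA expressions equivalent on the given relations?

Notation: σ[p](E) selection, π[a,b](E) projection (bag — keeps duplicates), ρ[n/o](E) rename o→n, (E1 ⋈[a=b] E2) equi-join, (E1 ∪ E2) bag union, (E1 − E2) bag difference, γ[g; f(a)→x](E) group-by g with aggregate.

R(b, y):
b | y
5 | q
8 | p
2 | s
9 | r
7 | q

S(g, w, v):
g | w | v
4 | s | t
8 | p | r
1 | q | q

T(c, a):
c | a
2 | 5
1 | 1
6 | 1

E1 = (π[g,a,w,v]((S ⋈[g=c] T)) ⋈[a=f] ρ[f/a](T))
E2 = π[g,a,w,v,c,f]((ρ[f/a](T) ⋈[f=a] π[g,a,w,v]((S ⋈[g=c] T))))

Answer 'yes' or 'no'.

E1 row counts bottom-up:
  S → 3
  T → 3
  (S ⋈[g=c] T) → 1
  π[g,a,w,v]((S ⋈[g=c] T)) → 1
  T → 3
  ρ[f/a](T) → 3
  (π[g,a,w,v]((S ⋈[g=c] T)) ⋈[a=f] ρ[f/a](T)) → 2
E2 row counts bottom-up:
  T → 3
  ρ[f/a](T) → 3
  S → 3
  T → 3
  (S ⋈[g=c] T) → 1
  π[g,a,w,v]((S ⋈[g=c] T)) → 1
  (ρ[f/a](T) ⋈[f=a] π[g,a,w,v]((S ⋈[g=c] T))) → 2
  π[g,a,w,v,c,f]((ρ[f/a](T) ⋈[f=a] π[g,a,w,v]((S ⋈[g=c] T)))) → 2

E1 and E2 produce the same multiset:
g | a | w | v | c | f
1 | 1 | q | q | 1 | 1
1 | 1 | q | q | 6 | 1

yes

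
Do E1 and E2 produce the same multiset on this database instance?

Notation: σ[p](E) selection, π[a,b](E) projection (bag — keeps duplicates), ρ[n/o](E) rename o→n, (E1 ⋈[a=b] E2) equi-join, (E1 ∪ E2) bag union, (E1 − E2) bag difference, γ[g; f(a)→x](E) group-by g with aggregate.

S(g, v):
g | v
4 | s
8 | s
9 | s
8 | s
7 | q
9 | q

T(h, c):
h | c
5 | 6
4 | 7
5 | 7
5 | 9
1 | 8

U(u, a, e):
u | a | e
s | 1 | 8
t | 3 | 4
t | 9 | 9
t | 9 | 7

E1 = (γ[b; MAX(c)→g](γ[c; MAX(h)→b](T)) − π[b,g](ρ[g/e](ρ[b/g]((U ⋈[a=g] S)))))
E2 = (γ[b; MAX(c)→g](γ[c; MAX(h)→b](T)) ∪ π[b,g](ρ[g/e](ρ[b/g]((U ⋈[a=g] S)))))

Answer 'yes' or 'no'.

E1 subexpression sizes:
  T → 5
  γ[c; MAX(h)→b](T) → 4
  γ[b; MAX(c)→g](γ[c; MAX(h)→b](T)) → 2
  U → 4
  S → 6
  (U ⋈[a=g] S) → 4
  ρ[b/g]((U ⋈[a=g] S)) → 4
  ρ[g/e](ρ[b/g]((U ⋈[a=g] S))) → 4
  π[b,g](ρ[g/e](ρ[b/g]((U ⋈[a=g] S)))) → 4
  (γ[b; MAX(c)→g](γ[c; MAX(h)→b](T)) − π[b,g](ρ[g/e](ρ[b/g]((U ⋈[a=g] S))))) → 2
E2 subexpression sizes:
  T → 5
  γ[c; MAX(h)→b](T) → 4
  γ[b; MAX(c)→g](γ[c; MAX(h)→b](T)) → 2
  U → 4
  S → 6
  (U ⋈[a=g] S) → 4
  ρ[b/g]((U ⋈[a=g] S)) → 4
  ρ[g/e](ρ[b/g]((U ⋈[a=g] S))) → 4
  π[b,g](ρ[g/e](ρ[b/g]((U ⋈[a=g] S)))) → 4
  (γ[b; MAX(c)→g](γ[c; MAX(h)→b](T)) ∪ π[b,g](ρ[g/e](ρ[b/g]((U ⋈[a=g] S))))) → 6

E1 result:
b | g
1 | 8
5 | 9
E2 result:
b | g
1 | 8
5 | 9
9 | 7
9 | 7
9 | 9
9 | 9
Witness: (9, 9) appears 0× in E1 but 2× in E2.

no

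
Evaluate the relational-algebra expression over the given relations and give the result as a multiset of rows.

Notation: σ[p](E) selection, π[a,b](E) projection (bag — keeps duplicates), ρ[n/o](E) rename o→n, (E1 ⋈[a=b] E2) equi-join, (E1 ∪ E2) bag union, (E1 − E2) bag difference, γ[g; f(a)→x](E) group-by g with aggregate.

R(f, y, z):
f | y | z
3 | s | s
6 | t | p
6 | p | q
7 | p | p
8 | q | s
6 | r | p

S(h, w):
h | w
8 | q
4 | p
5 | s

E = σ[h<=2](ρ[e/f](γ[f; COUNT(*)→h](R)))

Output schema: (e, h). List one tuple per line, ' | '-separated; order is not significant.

Subexpression sizes:
  R → 6
  γ[f; COUNT(*)→h](R) → 4
  ρ[e/f](γ[f; COUNT(*)→h](R)) → 4
  σ[h<=2](ρ[e/f](γ[f; COUNT(*)→h](R))) → 3

== RESULT ==
e | h
3 | 1
7 | 1
8 | 1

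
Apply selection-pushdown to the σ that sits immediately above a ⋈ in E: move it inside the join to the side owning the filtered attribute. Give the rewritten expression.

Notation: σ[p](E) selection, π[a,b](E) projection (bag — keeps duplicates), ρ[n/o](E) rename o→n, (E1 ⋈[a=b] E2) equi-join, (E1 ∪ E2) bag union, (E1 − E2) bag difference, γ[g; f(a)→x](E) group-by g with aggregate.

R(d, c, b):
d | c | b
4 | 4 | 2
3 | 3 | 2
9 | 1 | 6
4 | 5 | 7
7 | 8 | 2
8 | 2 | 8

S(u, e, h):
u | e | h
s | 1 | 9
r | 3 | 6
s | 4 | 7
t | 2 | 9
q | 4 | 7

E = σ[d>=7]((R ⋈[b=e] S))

σ filters on d, owned by the left side.
E' = (σ[d>=7](R) ⋈[b=e] S)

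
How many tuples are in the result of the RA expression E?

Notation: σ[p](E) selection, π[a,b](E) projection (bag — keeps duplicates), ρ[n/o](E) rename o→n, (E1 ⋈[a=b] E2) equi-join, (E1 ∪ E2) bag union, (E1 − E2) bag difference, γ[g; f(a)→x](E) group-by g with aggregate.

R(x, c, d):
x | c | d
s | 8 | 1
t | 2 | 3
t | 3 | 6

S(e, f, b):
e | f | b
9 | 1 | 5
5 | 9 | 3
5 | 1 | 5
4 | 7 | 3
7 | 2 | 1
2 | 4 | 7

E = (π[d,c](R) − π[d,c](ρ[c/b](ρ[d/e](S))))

Stepwise |·|:
  R → 3
  π[d,c](R) → 3
  S → 6
  ρ[d/e](S) → 6
  ρ[c/b](ρ[d/e](S)) → 6
  π[d,c](ρ[c/b](ρ[d/e](S))) → 6
  (π[d,c](R) − π[d,c](ρ[c/b](ρ[d/e](S)))) → 3

|E| = 3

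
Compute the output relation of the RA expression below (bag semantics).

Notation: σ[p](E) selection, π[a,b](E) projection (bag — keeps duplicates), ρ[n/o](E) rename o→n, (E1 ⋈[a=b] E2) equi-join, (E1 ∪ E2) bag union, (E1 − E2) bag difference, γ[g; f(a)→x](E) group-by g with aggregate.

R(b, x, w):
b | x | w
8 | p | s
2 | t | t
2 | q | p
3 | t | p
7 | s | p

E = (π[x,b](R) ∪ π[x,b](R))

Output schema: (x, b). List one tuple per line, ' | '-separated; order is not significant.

Stepwise |·|:
  R → 5
  π[x,b](R) → 5
  R → 5
  π[x,b](R) → 5
  (π[x,b](R) ∪ π[x,b](R)) → 10

== RESULT ==
x | b
p | 8
p | 8
q | 2
q | 2
s | 7
s | 7
t | 2
t | 2
t | 3
t | 3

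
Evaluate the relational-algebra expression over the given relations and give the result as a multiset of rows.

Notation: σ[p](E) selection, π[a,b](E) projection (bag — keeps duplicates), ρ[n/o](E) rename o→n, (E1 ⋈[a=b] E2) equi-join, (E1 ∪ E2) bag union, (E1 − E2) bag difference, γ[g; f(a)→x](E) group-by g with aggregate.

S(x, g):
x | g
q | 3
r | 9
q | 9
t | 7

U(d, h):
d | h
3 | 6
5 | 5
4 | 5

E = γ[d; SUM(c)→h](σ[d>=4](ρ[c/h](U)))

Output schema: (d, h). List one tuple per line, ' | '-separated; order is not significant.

Subexpression sizes:
  U → 3
  ρ[c/h](U) → 3
  σ[d>=4](ρ[c/h](U)) → 2
  γ[d; SUM(c)→h](σ[d>=4](ρ[c/h](U))) → 2

== RESULT ==
d | h
4 | 5
5 | 5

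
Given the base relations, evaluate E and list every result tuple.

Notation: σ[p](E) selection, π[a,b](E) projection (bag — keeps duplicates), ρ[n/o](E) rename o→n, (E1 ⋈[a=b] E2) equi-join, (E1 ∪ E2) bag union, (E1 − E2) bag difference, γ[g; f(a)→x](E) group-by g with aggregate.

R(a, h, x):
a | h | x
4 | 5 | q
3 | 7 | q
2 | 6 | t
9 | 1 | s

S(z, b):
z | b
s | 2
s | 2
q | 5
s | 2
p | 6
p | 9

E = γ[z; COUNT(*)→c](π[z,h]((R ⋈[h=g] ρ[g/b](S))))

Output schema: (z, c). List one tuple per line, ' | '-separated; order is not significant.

Stepwise |·|:
  R → 4
  S → 6
  ρ[g/b](S) → 6
  (R ⋈[h=g] ρ[g/b](S)) → 2
  π[z,h]((R ⋈[h=g] ρ[g/b](S))) → 2
  γ[z; COUNT(*)→c](π[z,h]((R ⋈[h=g] ρ[g/b](S)))) → 2

== RESULT ==
z | c
p | 1
q | 1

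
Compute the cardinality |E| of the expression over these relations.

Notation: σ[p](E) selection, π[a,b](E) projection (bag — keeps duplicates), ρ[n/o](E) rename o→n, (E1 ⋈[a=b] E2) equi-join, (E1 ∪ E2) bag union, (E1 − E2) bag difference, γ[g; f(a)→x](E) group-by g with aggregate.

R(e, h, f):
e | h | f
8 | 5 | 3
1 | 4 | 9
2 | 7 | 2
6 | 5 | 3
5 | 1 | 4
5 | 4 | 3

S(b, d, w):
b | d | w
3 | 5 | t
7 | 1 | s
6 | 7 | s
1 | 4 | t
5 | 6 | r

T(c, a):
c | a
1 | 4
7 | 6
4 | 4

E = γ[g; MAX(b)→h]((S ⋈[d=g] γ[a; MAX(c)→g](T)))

Stepwise |·|:
  S → 5
  T → 3
  γ[a; MAX(c)→g](T) → 2
  (S ⋈[d=g] γ[a; MAX(c)→g](T)) → 2
  γ[g; MAX(b)→h]((S ⋈[d=g] γ[a; MAX(c)→g](T))) → 2

|E| = 2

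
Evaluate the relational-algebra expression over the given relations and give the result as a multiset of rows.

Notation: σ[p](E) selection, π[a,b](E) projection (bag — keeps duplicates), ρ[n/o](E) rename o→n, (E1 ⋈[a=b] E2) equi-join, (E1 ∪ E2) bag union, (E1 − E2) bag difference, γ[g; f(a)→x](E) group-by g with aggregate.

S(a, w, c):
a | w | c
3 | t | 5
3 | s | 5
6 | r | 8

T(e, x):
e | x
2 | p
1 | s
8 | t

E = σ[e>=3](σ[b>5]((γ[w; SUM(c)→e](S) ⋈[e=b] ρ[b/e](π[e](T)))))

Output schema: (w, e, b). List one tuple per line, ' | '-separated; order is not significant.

Per-node cardinality:
  S → 3
  γ[w; SUM(c)→e](S) → 3
  T → 3
  π[e](T) → 3
  ρ[b/e](π[e](T)) → 3
  (γ[w; SUM(c)→e](S) ⋈[e=b] ρ[b/e](π[e](T))) → 1
  σ[b>5]((γ[w; SUM(c)→e](S) ⋈[e=b] ρ[b/e](π[e](T)))) → 1
  σ[e>=3](σ[b>5]((γ[w; SUM(c)→e](S) ⋈[e=b] ρ[b/e](π[e](T))))) → 1

== RESULT ==
w | e | b
r | 8 | 8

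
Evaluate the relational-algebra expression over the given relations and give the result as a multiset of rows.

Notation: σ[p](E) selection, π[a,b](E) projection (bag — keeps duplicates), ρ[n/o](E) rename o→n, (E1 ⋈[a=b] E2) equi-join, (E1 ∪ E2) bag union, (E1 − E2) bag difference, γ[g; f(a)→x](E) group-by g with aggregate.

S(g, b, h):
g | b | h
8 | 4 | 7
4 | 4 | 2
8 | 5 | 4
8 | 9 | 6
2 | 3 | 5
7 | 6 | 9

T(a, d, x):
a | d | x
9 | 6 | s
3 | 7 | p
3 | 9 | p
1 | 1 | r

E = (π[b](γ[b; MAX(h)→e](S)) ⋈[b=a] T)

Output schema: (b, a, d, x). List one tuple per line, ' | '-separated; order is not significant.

Row counts bottom-up:
  S → 6
  γ[b; MAX(h)→e](S) → 5
  π[b](γ[b; MAX(h)→e](S)) → 5
  T → 4
  (π[b](γ[b; MAX(h)→e](S)) ⋈[b=a] T) → 3

== RESULT ==
b | a | d | x
3 | 3 | 7 | p
3 | 3 | 9 | p
9 | 9 | 6 | s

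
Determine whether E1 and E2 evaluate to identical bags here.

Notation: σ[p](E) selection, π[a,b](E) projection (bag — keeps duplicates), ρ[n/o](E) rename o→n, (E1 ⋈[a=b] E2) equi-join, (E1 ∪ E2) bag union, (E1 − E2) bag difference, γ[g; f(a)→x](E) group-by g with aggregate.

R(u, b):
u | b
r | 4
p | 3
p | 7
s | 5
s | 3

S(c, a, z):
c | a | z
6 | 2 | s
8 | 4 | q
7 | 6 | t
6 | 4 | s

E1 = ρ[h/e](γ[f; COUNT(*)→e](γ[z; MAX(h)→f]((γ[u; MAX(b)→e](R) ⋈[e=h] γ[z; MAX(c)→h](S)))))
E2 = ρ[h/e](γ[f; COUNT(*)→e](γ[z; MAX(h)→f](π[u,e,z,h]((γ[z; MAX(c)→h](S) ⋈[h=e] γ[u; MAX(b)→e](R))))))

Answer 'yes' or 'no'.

E1 subexpression sizes:
  R → 5
  γ[u; MAX(b)→e](R) → 3
  S → 4
  γ[z; MAX(c)→h](S) → 3
  (γ[u; MAX(b)→e](R) ⋈[e=h] γ[z; MAX(c)→h](S)) → 1
  γ[z; MAX(h)→f]((γ[u; MAX(b)→e](R) ⋈[e=h] γ[z; MAX(c)→h](S))) → 1
  γ[f; COUNT(*)→e](γ[z; MAX(h)→f]((γ[u; MAX(b)→e](R) ⋈[e=h] γ[z; MAX(c)→h](S)))) → 1
  ρ[h/e](γ[f; COUNT(*)→e](γ[z; MAX(h)→f]((γ[u; MAX(b)→e](R) ⋈[e=h] γ[z; MAX(c)→h](S))))) → 1
E2 subexpression sizes:
  S → 4
  γ[z; MAX(c)→h](S) → 3
  R → 5
  γ[u; MAX(b)→e](R) → 3
  (γ[z; MAX(c)→h](S) ⋈[h=e] γ[u; MAX(b)→e](R)) → 1
  π[u,e,z,h]((γ[z; MAX(c)→h](S) ⋈[h=e] γ[u; MAX(b)→e](R))) → 1
  γ[z; MAX(h)→f](π[u,e,z,h]((γ[z; MAX(c)→h](S) ⋈[h=e] γ[u; MAX(b)→e](R)))) → 1
  γ[f; COUNT(*)→e](γ[z; MAX(h)→f](π[u,e,z,h]((γ[z; MAX(c)→h](S) ⋈[h=e] γ[u; MAX(b)→e](R))))) → 1
  ρ[h/e](γ[f; COUNT(*)→e](γ[z; MAX(h)→f](π[u,e,z,h]((γ[z; MAX(c)→h](S) ⋈[h=e] γ[u; MAX(b)→e](R)))))) → 1

E1 and E2 produce the same multiset:
f | h
7 | 1

yes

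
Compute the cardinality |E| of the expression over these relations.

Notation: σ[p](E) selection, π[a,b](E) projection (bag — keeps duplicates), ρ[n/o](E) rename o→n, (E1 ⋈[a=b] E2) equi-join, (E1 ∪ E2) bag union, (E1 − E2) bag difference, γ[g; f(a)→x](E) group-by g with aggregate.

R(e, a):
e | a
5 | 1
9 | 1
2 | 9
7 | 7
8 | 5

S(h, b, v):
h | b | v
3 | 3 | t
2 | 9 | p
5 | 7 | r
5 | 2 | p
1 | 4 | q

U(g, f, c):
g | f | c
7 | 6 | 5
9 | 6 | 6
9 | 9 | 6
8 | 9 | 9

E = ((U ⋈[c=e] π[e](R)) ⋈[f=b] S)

Stepwise |·|:
  U → 4
  R → 5
  π[e](R) → 5
  (U ⋈[c=e] π[e](R)) → 2
  S → 5
  ((U ⋈[c=e] π[e](R)) ⋈[f=b] S) → 1

|E| = 1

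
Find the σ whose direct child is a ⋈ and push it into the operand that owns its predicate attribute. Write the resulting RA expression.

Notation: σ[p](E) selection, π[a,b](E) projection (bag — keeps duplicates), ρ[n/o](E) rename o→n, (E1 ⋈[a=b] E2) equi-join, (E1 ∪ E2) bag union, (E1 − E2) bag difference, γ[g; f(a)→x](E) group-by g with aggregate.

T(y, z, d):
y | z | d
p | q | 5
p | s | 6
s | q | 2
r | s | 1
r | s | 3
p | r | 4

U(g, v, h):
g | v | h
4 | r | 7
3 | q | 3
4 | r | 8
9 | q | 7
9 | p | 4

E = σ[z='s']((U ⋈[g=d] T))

σ filters on z, owned by the right side.
E' = (U ⋈[g=d] σ[z='s'](T))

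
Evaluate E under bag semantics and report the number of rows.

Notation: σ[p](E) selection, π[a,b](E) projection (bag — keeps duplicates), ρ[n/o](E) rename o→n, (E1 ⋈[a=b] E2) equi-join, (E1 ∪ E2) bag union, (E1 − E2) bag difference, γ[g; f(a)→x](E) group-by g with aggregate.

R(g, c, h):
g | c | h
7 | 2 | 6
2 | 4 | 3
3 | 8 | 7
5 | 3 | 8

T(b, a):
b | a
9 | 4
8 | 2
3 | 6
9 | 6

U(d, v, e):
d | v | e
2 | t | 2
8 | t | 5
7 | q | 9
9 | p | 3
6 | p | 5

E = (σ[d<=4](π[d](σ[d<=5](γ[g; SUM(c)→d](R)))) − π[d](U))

Subexpression sizes:
  R → 4
  γ[g; SUM(c)→d](R) → 4
  σ[d<=5](γ[g; SUM(c)→d](R)) → 3
  π[d](σ[d<=5](γ[g; SUM(c)→d](R))) → 3
  σ[d<=4](π[d](σ[d<=5](γ[g; SUM(c)→d](R)))) → 3
  U → 5
  π[d](U) → 5
  (σ[d<=4](π[d](σ[d<=5](γ[g; SUM(c)→d](R)))) − π[d](U)) → 2

|E| = 2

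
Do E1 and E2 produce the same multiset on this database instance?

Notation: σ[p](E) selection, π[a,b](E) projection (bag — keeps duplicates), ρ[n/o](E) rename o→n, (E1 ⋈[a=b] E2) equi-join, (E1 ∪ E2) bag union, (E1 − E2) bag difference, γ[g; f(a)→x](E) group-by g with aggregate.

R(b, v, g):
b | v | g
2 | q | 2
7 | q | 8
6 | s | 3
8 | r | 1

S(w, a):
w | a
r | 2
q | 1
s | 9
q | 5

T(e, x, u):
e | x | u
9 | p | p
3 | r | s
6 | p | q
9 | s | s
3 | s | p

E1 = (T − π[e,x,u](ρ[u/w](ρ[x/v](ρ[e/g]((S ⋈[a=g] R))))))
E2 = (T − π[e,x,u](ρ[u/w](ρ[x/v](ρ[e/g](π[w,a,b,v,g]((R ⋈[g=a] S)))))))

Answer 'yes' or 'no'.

E1 per-node cardinality:
  T → 5
  S → 4
  R → 4
  (S ⋈[a=g] R) → 2
  ρ[e/g]((S ⋈[a=g] R)) → 2
  ρ[x/v](ρ[e/g]((S ⋈[a=g] R))) → 2
  ρ[u/w](ρ[x/v](ρ[e/g]((S ⋈[a=g] R)))) → 2
  π[e,x,u](ρ[u/w](ρ[x/v](ρ[e/g]((S ⋈[a=g] R))))) → 2
  (T − π[e,x,u](ρ[u/w](ρ[x/v](ρ[e/g]((S ⋈[a=g] R)))))) → 5
E2 per-node cardinality:
  T → 5
  R → 4
  S → 4
  (R ⋈[g=a] S) → 2
  π[w,a,b,v,g]((R ⋈[g=a] S)) → 2
  ρ[e/g](π[w,a,b,v,g]((R ⋈[g=a] S))) → 2
  ρ[x/v](ρ[e/g](π[w,a,b,v,g]((R ⋈[g=a] S)))) → 2
  ρ[u/w](ρ[x/v](ρ[e/g](π[w,a,b,v,g]((R ⋈[g=a] S))))) → 2
  π[e,x,u](ρ[u/w](ρ[x/v](ρ[e/g](π[w,a,b,v,g]((R ⋈[g=a] S)))))) → 2
  (T − π[e,x,u](ρ[u/w](ρ[x/v](ρ[e/g](π[w,a,b,v,g]((R ⋈[g=a] S))))))) → 5

E1 and E2 produce the same multiset:
e | x | u
3 | r | s
3 | s | p
6 | p | q
9 | p | p
9 | s | s

yes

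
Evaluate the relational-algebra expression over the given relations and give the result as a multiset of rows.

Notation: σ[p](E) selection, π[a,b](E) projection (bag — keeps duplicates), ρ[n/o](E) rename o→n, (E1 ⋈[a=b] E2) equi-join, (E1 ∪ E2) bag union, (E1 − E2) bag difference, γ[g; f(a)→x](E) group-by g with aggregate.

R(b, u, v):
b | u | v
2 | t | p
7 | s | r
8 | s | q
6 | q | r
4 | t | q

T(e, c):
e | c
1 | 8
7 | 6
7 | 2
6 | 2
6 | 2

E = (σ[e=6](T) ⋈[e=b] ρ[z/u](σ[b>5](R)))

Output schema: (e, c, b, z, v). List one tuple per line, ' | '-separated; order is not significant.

Stepwise |·|:
  T → 5
  σ[e=6](T) → 2
  R → 5
  σ[b>5](R) → 3
  ρ[z/u](σ[b>5](R)) → 3
  (σ[e=6](T) ⋈[e=b] ρ[z/u](σ[b>5](R))) → 2

== RESULT ==
e | c | b | z | v
6 | 2 | 6 | q | r
6 | 2 | 6 | q | r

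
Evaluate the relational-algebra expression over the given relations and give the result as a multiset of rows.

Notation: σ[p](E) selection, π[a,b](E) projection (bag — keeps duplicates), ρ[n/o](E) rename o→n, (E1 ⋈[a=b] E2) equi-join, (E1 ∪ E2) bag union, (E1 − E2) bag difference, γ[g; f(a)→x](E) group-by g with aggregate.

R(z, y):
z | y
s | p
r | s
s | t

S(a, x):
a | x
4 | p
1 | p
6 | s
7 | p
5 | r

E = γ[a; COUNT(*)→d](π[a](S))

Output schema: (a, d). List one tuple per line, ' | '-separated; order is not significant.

Per-node cardinality:
  S → 5
  π[a](S) → 5
  γ[a; COUNT(*)→d](π[a](S)) → 5

== RESULT ==
a | d
1 | 1
4 | 1
5 | 1
6 | 1
7 | 1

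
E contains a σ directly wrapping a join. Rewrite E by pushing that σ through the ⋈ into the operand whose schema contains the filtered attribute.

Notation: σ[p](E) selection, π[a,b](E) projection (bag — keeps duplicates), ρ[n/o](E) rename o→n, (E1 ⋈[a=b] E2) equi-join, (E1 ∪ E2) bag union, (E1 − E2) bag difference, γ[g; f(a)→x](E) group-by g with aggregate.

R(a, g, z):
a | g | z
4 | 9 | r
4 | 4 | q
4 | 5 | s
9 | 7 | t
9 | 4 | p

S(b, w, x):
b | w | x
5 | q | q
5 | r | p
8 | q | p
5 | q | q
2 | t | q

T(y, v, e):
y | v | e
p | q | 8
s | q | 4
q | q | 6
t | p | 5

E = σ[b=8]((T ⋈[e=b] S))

σ filters on b, owned by the right side.
E' = (T ⋈[e=b] σ[b=8](S))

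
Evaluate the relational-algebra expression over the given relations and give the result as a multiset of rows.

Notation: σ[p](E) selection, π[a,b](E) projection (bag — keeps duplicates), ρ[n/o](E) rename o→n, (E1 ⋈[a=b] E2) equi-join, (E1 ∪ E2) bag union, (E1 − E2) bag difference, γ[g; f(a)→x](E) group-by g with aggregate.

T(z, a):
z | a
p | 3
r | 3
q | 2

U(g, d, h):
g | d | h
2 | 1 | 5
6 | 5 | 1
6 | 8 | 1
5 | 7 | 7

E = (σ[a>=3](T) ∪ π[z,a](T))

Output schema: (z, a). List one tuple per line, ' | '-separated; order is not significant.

Stepwise |·|:
  T → 3
  σ[a>=3](T) → 2
  T → 3
  π[z,a](T) → 3
  (σ[a>=3](T) ∪ π[z,a](T)) → 5

== RESULT ==
z | a
p | 3
p | 3
q | 2
r | 3
r | 3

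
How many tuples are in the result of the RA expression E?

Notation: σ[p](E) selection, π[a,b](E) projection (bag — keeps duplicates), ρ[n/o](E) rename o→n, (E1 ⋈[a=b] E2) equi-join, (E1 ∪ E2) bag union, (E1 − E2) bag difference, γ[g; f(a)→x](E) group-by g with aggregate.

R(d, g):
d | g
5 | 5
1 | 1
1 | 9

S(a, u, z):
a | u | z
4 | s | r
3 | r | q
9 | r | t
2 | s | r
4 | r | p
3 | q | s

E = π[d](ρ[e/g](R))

Row counts bottom-up:
  R → 3
  ρ[e/g](R) → 3
  π[d](ρ[e/g](R)) → 3

|E| = 3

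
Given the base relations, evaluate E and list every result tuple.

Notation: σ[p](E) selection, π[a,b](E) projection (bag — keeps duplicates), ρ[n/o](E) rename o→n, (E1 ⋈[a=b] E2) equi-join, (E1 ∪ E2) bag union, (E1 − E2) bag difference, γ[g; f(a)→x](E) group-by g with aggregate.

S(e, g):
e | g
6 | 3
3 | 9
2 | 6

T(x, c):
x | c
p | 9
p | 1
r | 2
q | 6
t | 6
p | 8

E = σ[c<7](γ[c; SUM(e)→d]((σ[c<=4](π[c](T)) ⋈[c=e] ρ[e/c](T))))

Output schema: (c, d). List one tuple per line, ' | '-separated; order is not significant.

Stepwise |·|:
  T → 6
  π[c](T) → 6
  σ[c<=4](π[c](T)) → 2
  T → 6
  ρ[e/c](T) → 6
  (σ[c<=4](π[c](T)) ⋈[c=e] ρ[e/c](T)) → 2
  γ[c; SUM(e)→d]((σ[c<=4](π[c](T)) ⋈[c=e] ρ[e/c](T))) → 2
  σ[c<7](γ[c; SUM(e)→d]((σ[c<=4](π[c](T)) ⋈[c=e] ρ[e/c](T)))) → 2

== RESULT ==
c | d
1 | 1
2 | 2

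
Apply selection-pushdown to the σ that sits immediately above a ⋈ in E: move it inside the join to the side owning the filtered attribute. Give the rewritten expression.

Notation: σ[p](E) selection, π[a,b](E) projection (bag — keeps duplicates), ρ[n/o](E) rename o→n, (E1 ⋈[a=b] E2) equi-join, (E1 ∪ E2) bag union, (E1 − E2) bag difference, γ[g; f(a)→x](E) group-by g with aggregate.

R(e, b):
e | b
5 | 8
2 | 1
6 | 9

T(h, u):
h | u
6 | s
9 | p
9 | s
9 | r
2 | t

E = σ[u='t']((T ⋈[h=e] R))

σ filters on u, owned by the left side.
E' = (σ[u='t'](T) ⋈[h=e] R)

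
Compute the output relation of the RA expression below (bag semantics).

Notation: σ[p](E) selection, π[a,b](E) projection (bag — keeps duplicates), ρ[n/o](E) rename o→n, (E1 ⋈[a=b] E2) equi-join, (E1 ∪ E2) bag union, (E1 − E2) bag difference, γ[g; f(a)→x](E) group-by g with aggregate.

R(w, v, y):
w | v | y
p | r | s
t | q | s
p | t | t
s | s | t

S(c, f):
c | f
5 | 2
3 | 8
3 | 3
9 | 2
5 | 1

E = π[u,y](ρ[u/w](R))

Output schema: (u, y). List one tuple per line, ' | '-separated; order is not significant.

Row counts bottom-up:
  R → 4
  ρ[u/w](R) → 4
  π[u,y](ρ[u/w](R)) → 4

== RESULT ==
u | y
p | s
p | t
s | t
t | s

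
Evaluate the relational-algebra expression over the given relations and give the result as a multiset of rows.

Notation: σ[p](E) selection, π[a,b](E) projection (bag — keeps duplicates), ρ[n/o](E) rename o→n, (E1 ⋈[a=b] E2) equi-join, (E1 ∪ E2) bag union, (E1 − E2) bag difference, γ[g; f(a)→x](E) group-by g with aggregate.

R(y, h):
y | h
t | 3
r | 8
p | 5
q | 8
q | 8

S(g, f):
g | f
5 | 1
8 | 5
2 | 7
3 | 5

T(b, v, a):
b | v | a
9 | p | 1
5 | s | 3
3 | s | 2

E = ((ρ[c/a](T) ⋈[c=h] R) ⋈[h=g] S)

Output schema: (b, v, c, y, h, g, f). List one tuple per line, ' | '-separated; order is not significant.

Row counts bottom-up:
  T → 3
  ρ[c/a](T) → 3
  R → 5
  (ρ[c/a](T) ⋈[c=h] R) → 1
  S → 4
  ((ρ[c/a](T) ⋈[c=h] R) ⋈[h=g] S) → 1

== RESULT ==
b | v | c | y | h | g | f
5 | s | 3 | t | 3 | 3 | 5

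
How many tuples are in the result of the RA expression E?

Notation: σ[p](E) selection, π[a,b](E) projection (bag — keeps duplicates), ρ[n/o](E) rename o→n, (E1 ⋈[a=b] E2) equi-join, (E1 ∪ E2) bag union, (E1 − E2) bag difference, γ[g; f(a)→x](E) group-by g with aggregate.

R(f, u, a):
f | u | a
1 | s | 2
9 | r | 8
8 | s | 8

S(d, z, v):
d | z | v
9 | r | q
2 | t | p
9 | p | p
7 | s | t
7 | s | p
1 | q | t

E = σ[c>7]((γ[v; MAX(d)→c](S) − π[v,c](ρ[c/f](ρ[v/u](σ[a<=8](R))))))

Per-node cardinality:
  S → 6
  γ[v; MAX(d)→c](S) → 3
  R → 3
  σ[a<=8](R) → 3
  ρ[v/u](σ[a<=8](R)) → 3
  ρ[c/f](ρ[v/u](σ[a<=8](R))) → 3
  π[v,c](ρ[c/f](ρ[v/u](σ[a<=8](R)))) → 3
  (γ[v; MAX(d)→c](S) − π[v,c](ρ[c/f](ρ[v/u](σ[a<=8](R))))) → 3
  σ[c>7]((γ[v; MAX(d)→c](S) − π[v,c](ρ[c/f](ρ[v/u](σ[a<=8](R)))))) → 2

|E| = 2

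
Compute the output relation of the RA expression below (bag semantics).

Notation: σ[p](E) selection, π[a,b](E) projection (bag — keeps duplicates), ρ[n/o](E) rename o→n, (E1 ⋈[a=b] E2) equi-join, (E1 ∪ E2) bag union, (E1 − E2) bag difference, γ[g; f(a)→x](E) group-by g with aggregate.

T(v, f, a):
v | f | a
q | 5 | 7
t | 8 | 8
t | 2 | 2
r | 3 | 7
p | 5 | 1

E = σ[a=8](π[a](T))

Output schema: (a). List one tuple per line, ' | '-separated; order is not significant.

Subexpression sizes:
  T → 5
  π[a](T) → 5
  σ[a=8](π[a](T)) → 1

== RESULT ==
a
8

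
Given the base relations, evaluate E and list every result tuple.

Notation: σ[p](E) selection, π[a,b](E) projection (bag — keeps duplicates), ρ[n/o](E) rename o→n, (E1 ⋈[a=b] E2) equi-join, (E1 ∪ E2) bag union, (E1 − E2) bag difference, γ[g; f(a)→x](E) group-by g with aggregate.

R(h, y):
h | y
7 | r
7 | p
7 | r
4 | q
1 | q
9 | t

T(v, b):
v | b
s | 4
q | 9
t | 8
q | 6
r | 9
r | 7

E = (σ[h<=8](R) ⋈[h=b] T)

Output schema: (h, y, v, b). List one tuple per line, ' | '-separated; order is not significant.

Row counts bottom-up:
  R → 6
  σ[h<=8](R) → 5
  T → 6
  (σ[h<=8](R) ⋈[h=b] T) → 4

== RESULT ==
h | y | v | b
4 | q | s | 4
7 | p | r | 7
7 | r | r | 7
7 | r | r | 7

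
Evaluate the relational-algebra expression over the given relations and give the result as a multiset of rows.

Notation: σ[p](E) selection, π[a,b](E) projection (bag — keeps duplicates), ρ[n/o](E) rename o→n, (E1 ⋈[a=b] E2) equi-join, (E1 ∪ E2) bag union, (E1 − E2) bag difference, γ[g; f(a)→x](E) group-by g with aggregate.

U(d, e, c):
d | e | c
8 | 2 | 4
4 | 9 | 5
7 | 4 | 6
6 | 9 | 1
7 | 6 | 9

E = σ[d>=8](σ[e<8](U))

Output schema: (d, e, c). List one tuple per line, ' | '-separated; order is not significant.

Per-node cardinality:
  U → 5
  σ[e<8](U) → 3
  σ[d>=8](σ[e<8](U)) → 1

== RESULT ==
d | e | c
8 | 2 | 4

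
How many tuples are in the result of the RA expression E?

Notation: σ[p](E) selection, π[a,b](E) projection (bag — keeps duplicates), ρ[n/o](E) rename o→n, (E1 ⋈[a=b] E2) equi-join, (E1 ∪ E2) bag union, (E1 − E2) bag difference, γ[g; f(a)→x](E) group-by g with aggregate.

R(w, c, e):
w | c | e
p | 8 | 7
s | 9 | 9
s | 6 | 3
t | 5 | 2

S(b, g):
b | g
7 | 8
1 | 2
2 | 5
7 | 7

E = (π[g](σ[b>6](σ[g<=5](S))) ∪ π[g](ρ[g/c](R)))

Row counts bottom-up:
  S → 4
  σ[g<=5](S) → 2
  σ[b>6](σ[g<=5](S)) → 0
  π[g](σ[b>6](σ[g<=5](S))) → 0
  R → 4
  ρ[g/c](R) → 4
  π[g](ρ[g/c](R)) → 4
  (π[g](σ[b>6](σ[g<=5](S))) ∪ π[g](ρ[g/c](R))) → 4

|E| = 4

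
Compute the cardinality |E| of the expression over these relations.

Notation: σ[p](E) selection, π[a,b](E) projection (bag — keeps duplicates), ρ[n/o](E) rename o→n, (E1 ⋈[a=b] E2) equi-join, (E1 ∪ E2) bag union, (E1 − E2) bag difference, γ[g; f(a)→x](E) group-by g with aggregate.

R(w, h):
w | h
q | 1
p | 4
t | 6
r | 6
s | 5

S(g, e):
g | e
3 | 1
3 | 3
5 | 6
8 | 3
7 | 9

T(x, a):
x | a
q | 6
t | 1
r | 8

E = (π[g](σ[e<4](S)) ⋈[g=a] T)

Stepwise |·|:
  S → 5
  σ[e<4](S) → 3
  π[g](σ[e<4](S)) → 3
  T → 3
  (π[g](σ[e<4](S)) ⋈[g=a] T) → 1

|E| = 1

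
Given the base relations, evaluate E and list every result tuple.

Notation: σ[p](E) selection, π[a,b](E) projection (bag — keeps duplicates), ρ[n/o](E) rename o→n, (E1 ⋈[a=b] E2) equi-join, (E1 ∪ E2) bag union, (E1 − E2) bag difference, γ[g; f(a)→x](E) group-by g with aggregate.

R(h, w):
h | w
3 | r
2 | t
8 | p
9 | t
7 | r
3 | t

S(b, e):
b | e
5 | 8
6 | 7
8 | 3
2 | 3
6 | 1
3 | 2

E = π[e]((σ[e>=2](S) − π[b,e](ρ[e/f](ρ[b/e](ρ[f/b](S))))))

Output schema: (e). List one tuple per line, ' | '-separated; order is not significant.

Subexpression sizes:
  S → 6
  σ[e>=2](S) → 5
  S → 6
  ρ[f/b](S) → 6
  ρ[b/e](ρ[f/b](S)) → 6
  ρ[e/f](ρ[b/e](ρ[f/b](S))) → 6
  π[b,e](ρ[e/f](ρ[b/e](ρ[f/b](S)))) → 6
  (σ[e>=2](S) − π[b,e](ρ[e/f](ρ[b/e](ρ[f/b](S))))) → 3
  π[e]((σ[e>=2](S) − π[b,e](ρ[e/f](ρ[b/e](ρ[f/b](S)))))) → 3

== RESULT ==
e
3
7
8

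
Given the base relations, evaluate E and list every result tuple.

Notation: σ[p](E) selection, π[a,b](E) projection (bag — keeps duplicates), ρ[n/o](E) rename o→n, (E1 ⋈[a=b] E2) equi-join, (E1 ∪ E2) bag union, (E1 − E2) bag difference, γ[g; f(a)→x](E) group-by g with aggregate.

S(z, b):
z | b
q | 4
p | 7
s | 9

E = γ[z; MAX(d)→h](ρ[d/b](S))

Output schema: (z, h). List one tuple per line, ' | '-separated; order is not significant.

Per-node cardinality:
  S → 3
  ρ[d/b](S) → 3
  γ[z; MAX(d)→h](ρ[d/b](S)) → 3

== RESULT ==
z | h
p | 7
q | 4
s | 9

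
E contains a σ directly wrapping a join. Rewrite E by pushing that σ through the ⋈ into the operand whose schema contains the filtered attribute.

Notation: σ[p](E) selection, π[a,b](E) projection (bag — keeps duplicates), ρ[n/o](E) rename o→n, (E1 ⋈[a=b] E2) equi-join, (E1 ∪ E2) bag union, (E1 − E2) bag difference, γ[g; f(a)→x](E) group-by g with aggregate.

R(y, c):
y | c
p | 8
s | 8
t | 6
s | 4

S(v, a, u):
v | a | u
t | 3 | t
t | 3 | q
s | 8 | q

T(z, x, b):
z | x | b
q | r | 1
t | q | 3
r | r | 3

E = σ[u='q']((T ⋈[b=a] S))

σ filters on u, owned by the right side.
E' = (T ⋈[b=a] σ[u='q'](S))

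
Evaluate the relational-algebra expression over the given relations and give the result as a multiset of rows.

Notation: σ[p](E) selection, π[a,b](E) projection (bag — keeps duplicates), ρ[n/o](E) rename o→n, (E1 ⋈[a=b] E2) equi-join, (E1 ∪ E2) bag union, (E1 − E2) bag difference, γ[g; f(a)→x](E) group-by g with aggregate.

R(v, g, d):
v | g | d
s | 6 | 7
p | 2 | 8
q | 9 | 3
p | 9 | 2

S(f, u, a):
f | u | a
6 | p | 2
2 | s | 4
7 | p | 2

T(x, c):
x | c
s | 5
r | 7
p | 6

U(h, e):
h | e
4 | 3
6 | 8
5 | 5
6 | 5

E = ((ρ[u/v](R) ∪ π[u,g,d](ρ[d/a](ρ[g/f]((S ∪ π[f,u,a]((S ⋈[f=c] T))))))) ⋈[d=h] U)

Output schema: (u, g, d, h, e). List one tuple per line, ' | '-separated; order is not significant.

Stepwise |·|:
  R → 4
  ρ[u/v](R) → 4
  S → 3
  S → 3
  T → 3
  (S ⋈[f=c] T) → 2
  π[f,u,a]((S ⋈[f=c] T)) → 2
  (S ∪ π[f,u,a]((S ⋈[f=c] T))) → 5
  ρ[g/f]((S ∪ π[f,u,a]((S ⋈[f=c] T)))) → 5
  ρ[d/a](ρ[g/f]((S ∪ π[f,u,a]((S ⋈[f=c] T))))) → 5
  π[u,g,d](ρ[d/a](ρ[g/f]((S ∪ π[f,u,a]((S ⋈[f=c] T)))))) → 5
  (ρ[u/v](R) ∪ π[u,g,d](ρ[d/a](ρ[g/f]((S ∪ π[f,u,a]((S ⋈[f=c] T))))))) → 9
  U → 4
  ((ρ[u/v](R) ∪ π[u,g,d](ρ[d/a](ρ[g/f]((S ∪ π[f,u,a]((S ⋈[f=c] T))))))) ⋈[d=h] U) → 1

== RESULT ==
u | g | d | h | e
s | 2 | 4 | 4 | 3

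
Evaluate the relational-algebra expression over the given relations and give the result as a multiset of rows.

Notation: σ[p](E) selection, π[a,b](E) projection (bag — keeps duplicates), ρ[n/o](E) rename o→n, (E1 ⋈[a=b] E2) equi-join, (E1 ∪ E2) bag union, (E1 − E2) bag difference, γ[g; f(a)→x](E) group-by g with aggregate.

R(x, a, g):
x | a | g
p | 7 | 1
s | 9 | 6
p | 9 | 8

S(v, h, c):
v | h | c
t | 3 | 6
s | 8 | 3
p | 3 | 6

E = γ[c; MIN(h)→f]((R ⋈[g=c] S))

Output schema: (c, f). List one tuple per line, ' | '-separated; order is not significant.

Subexpression sizes:
  R → 3
  S → 3
  (R ⋈[g=c] S) → 2
  γ[c; MIN(h)→f]((R ⋈[g=c] S)) → 1

== RESULT ==
c | f
6 | 3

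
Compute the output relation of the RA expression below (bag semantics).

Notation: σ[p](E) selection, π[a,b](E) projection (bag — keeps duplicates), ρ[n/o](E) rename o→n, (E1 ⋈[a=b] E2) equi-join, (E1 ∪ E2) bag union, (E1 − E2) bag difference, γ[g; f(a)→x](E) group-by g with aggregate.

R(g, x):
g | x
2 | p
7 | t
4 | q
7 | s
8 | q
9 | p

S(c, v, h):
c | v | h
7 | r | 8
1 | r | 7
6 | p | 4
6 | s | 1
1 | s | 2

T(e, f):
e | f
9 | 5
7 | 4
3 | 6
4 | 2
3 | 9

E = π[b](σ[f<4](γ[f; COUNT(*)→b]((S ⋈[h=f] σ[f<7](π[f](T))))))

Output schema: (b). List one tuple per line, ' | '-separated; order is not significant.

Stepwise |·|:
  S → 5
  T → 5
  π[f](T) → 5
  σ[f<7](π[f](T)) → 4
  (S ⋈[h=f] σ[f<7](π[f](T))) → 2
  γ[f; COUNT(*)→b]((S ⋈[h=f] σ[f<7](π[f](T)))) → 2
  σ[f<4](γ[f; COUNT(*)→b]((S ⋈[h=f] σ[f<7](π[f](T))))) → 1
  π[b](σ[f<4](γ[f; COUNT(*)→b]((S ⋈[h=f] σ[f<7](π[f](T)))))) → 1

== RESULT ==
b
1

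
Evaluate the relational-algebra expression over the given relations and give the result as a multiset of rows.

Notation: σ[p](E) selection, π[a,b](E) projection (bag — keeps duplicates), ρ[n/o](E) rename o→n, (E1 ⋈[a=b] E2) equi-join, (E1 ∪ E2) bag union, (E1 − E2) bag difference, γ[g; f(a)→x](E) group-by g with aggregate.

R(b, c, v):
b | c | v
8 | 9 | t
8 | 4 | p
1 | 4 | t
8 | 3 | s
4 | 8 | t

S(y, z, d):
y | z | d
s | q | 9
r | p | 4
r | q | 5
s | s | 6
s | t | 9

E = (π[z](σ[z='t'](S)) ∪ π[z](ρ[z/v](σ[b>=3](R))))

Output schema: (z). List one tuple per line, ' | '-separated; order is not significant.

Per-node cardinality:
  S → 5
  σ[z='t'](S) → 1
  π[z](σ[z='t'](S)) → 1
  R → 5
  σ[b>=3](R) → 4
  ρ[z/v](σ[b>=3](R)) → 4
  π[z](ρ[z/v](σ[b>=3](R))) → 4
  (π[z](σ[z='t'](S)) ∪ π[z](ρ[z/v](σ[b>=3](R)))) → 5

== RESULT ==
z
p
s
t
t
t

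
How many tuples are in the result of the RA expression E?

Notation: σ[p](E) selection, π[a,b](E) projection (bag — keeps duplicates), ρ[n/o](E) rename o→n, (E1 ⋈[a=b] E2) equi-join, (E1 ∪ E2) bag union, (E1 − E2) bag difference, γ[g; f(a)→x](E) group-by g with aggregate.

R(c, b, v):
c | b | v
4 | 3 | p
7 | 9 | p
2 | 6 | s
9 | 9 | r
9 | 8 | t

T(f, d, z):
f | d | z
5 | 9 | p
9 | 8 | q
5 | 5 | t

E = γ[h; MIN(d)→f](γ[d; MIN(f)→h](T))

Per-node cardinality:
  T → 3
  γ[d; MIN(f)→h](T) → 3
  γ[h; MIN(d)→f](γ[d; MIN(f)→h](T)) → 2

|E| = 2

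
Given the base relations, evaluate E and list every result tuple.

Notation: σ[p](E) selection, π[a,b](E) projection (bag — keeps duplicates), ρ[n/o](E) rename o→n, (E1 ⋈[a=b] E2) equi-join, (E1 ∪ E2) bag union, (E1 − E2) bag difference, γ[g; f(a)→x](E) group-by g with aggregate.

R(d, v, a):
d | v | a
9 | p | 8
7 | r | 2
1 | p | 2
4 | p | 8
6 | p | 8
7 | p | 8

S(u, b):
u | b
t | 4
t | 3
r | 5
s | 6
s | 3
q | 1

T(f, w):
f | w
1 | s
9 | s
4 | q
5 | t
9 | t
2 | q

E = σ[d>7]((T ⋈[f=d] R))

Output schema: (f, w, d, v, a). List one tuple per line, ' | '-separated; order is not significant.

Per-node cardinality:
  T → 6
  R → 6
  (T ⋈[f=d] R) → 4
  σ[d>7]((T ⋈[f=d] R)) → 2

== RESULT ==
f | w | d | v | a
9 | s | 9 | p | 8
9 | t | 9 | p | 8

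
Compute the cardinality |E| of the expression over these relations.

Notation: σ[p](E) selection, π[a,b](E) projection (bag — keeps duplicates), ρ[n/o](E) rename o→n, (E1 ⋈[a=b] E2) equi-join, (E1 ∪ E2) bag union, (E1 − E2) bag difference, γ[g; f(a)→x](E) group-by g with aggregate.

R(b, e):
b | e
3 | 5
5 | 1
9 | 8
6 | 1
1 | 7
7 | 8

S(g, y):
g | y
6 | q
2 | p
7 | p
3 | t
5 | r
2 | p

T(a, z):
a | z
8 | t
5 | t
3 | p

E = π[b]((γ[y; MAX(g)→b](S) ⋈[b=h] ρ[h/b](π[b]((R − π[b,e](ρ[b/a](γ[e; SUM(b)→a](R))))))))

Per-node cardinality:
  S → 6
  γ[y; MAX(g)→b](S) → 4
  R → 6
  R → 6
  γ[e; SUM(b)→a](R) → 4
  ρ[b/a](γ[e; SUM(b)→a](R)) → 4
  π[b,e](ρ[b/a](γ[e; SUM(b)→a](R))) → 4
  (R − π[b,e](ρ[b/a](γ[e; SUM(b)→a](R)))) → 4
  π[b]((R − π[b,e](ρ[b/a](γ[e; SUM(b)→a](R))))) → 4
  ρ[h/b](π[b]((R − π[b,e](ρ[b/a](γ[e; SUM(b)→a](R)))))) → 4
  (γ[y; MAX(g)→b](S) ⋈[b=h] ρ[h/b](π[b]((R − π[b,e](ρ[b/a](γ[e; SUM(b)→a](R))))))) → 3
  π[b]((γ[y; MAX(g)→b](S) ⋈[b=h] ρ[h/b](π[b]((R − π[b,e](ρ[b/a](γ[e; SUM(b)→a](R)))))))) → 3

|E| = 3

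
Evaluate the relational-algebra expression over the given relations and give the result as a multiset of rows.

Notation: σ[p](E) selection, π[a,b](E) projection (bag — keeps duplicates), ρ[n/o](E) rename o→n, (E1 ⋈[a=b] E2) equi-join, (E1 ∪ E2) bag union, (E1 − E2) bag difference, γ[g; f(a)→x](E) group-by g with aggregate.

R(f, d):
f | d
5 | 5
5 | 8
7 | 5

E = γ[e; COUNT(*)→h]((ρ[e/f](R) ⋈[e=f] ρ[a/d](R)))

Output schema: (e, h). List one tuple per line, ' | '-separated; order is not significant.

Stepwise |·|:
  R → 3
  ρ[e/f](R) → 3
  R → 3
  ρ[a/d](R) → 3
  (ρ[e/f](R) ⋈[e=f] ρ[a/d](R)) → 5
  γ[e; COUNT(*)→h]((ρ[e/f](R) ⋈[e=f] ρ[a/d](R))) → 2

== RESULT ==
e | h
5 | 4
7 | 1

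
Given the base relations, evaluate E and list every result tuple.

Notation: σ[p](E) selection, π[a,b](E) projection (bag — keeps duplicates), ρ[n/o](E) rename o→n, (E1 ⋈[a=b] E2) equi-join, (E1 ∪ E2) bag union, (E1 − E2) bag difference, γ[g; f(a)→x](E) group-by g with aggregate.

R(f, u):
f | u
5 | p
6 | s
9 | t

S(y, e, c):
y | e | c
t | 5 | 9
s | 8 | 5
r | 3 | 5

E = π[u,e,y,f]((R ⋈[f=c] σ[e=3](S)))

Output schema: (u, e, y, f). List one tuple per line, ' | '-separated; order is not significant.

Subexpression sizes:
  R → 3
  S → 3
  σ[e=3](S) → 1
  (R ⋈[f=c] σ[e=3](S)) → 1
  π[u,e,y,f]((R ⋈[f=c] σ[e=3](S))) → 1

== RESULT ==
u | e | y | f
p | 3 | r | 5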